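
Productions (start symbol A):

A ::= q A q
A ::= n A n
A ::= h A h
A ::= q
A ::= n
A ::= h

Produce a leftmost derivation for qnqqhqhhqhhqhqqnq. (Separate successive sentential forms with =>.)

A => qAq => qnAnq => qnqAqnq => qnqqAqqnq => qnqqhAhqqnq => qnqqhqAqhqqnq => qnqqhqhAhqhqqnq => qnqqhqhhAhhqhqqnq => qnqqhqhhqhhqhqqnq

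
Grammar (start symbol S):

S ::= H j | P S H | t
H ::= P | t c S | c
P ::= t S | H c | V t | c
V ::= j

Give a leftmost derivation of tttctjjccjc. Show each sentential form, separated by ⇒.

S⇒PSH⇒HcSH⇒PcSH⇒tScSH⇒tHjcSH⇒tPjcSH⇒ttSjcSH⇒ttHjjcSH⇒tttcSjjcSH⇒tttctjjcSH⇒tttctjjcHjH⇒tttctjjcPjH⇒tttctjjccjH⇒tttctjjccjc

S ⇒ PSH   [S ::= P S H]
PSH ⇒ HcSH   [P ::= H c]
HcSH ⇒ PcSH   [H ::= P]
PcSH ⇒ tScSH   [P ::= t S]
tScSH ⇒ tHjcSH   [S ::= H j]
tHjcSH ⇒ tPjcSH   [H ::= P]
tPjcSH ⇒ ttSjcSH   [P ::= t S]
ttSjcSH ⇒ ttHjjcSH   [S ::= H j]
ttHjjcSH ⇒ tttcSjjcSH   [H ::= t c S]
tttcSjjcSH ⇒ tttctjjcSH   [S ::= t]
tttctjjcSH ⇒ tttctjjcHjH   [S ::= H j]
tttctjjcHjH ⇒ tttctjjcPjH   [H ::= P]
tttctjjcPjH ⇒ tttctjjccjH   [P ::= c]
tttctjjccjH ⇒ tttctjjccjc   [H ::= c]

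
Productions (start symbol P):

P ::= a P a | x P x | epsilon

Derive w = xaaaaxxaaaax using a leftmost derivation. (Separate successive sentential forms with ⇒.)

P ⇒ xPx   [P ::= x P x]
xPx ⇒ xaPax   [P ::= a P a]
xaPax ⇒ xaaPaax   [P ::= a P a]
xaaPaax ⇒ xaaaPaaax   [P ::= a P a]
xaaaPaaax ⇒ xaaaaPaaaax   [P ::= a P a]
xaaaaPaaaax ⇒ xaaaaxPxaaaax   [P ::= x P x]
xaaaaxPxaaaax ⇒ xaaaaxxaaaax   [P ::= epsilon]

P ⇒ xPx ⇒ xaPax ⇒ xaaPaax ⇒ xaaaPaaax ⇒ xaaaaPaaaax ⇒ xaaaaxPxaaaax ⇒ xaaaaxxaaaax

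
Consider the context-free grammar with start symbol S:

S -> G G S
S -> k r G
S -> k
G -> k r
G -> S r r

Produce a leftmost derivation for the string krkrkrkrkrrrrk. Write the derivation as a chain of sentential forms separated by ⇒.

S ⇒ GGS ⇒ krGS ⇒ krSrrS ⇒ krkrGrrS ⇒ krkrSrrrrS ⇒ krkrGGSrrrrS ⇒ krkrkrGSrrrrS ⇒ krkrkrkrSrrrrS ⇒ krkrkrkrkrrrrS ⇒ krkrkrkrkrrrrk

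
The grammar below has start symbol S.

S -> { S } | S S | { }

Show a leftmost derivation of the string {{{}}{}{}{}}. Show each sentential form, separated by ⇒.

S⇒{S}⇒{SS}⇒{SSS}⇒{SSSS}⇒{{S}SSS}⇒{{{}}SSS}⇒{{{}}{}SS}⇒{{{}}{}{}S}⇒{{{}}{}{}{}}

S ⇒ {S}   [S -> { S }]
{S} ⇒ {SS}   [S -> S S]
{SS} ⇒ {SSS}   [S -> S S]
{SSS} ⇒ {SSSS}   [S -> S S]
{SSSS} ⇒ {{S}SSS}   [S -> { S }]
{{S}SSS} ⇒ {{{}}SSS}   [S -> { }]
{{{}}SSS} ⇒ {{{}}{}SS}   [S -> { }]
{{{}}{}SS} ⇒ {{{}}{}{}S}   [S -> { }]
{{{}}{}{}S} ⇒ {{{}}{}{}{}}   [S -> { }]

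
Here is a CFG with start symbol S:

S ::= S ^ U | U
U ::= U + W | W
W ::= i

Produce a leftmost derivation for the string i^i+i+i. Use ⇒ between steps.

S ⇒ S^U   [S ::= S ^ U]
S^U ⇒ U^U   [S ::= U]
U^U ⇒ W^U   [U ::= W]
W^U ⇒ i^U   [W ::= i]
i^U ⇒ i^U+W   [U ::= U + W]
i^U+W ⇒ i^U+W+W   [U ::= U + W]
i^U+W+W ⇒ i^W+W+W   [U ::= W]
i^W+W+W ⇒ i^i+W+W   [W ::= i]
i^i+W+W ⇒ i^i+i+W   [W ::= i]
i^i+i+W ⇒ i^i+i+i   [W ::= i]

S ⇒ S^U ⇒ U^U ⇒ W^U ⇒ i^U ⇒ i^U+W ⇒ i^U+W+W ⇒ i^W+W+W ⇒ i^i+W+W ⇒ i^i+i+W ⇒ i^i+i+i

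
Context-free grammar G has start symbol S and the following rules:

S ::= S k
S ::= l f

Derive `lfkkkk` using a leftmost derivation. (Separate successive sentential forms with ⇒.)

S ⇒ Sk ⇒ Skk ⇒ Skkk ⇒ Skkkk ⇒ lfkkkk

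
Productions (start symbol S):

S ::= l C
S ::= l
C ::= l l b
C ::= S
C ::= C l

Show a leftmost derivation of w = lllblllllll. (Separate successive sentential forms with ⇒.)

S⇒lC⇒lCl⇒lCll⇒lClll⇒lCllll⇒lClllll⇒lCllllll⇒lClllllll⇒lllblllllll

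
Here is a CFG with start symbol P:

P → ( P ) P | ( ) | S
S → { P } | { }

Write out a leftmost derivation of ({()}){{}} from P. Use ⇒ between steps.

P ⇒ (P)P ⇒ (S)P ⇒ ({P})P ⇒ ({()})P ⇒ ({()})S ⇒ ({()}){P} ⇒ ({()}){S} ⇒ ({()}){{}}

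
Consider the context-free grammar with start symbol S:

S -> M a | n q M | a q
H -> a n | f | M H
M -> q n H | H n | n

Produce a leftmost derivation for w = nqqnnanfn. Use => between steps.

S => nqM => nqHn => nqMHn => nqqnHHn => nqqnMHHn => nqqnnHHn => nqqnnanHn => nqqnnanfn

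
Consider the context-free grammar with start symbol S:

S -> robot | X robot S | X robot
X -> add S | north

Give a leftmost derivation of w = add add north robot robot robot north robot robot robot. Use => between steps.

S => X robot => add S robot => add X robot S robot => add add S robot S robot => add add X robot S robot S robot => add add north robot S robot S robot => add add north robot robot robot S robot => add add north robot robot robot X robot S robot => add add north robot robot robot north robot S robot => add add north robot robot robot north robot robot robot

S => X robot   [S -> X robot]
X robot => add S robot   [X -> add S]
add S robot => add X robot S robot   [S -> X robot S]
add X robot S robot => add add S robot S robot   [X -> add S]
add add S robot S robot => add add X robot S robot S robot   [S -> X robot S]
add add X robot S robot S robot => add add north robot S robot S robot   [X -> north]
add add north robot S robot S robot => add add north robot robot robot S robot   [S -> robot]
add add north robot robot robot S robot => add add north robot robot robot X robot S robot   [S -> X robot S]
add add north robot robot robot X robot S robot => add add north robot robot robot north robot S robot   [X -> north]
add add north robot robot robot north robot S robot => add add north robot robot robot north robot robot robot   [S -> robot]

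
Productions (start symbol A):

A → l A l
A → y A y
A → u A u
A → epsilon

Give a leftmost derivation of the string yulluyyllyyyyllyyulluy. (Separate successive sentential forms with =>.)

A => yAy => yuAuy => yulAluy => yullAlluy => yulluAulluy => yulluyAyulluy => yulluyyAyyulluy => yulluyylAlyyulluy => yulluyyllAllyyulluy => yulluyyllyAyllyyulluy => yulluyyllyyAyyllyyulluy => yulluyyllyyyyllyyulluy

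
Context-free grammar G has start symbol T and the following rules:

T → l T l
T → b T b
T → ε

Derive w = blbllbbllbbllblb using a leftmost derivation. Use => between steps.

T => bTb   [T → b T b]
bTb => blTlb   [T → l T l]
blTlb => blbTblb   [T → b T b]
blbTblb => blblTlblb   [T → l T l]
blblTlblb => blbllTllblb   [T → l T l]
blbllTllblb => blbllbTbllblb   [T → b T b]
blbllbTbllblb => blbllbbTbbllblb   [T → b T b]
blbllbbTbbllblb => blbllbblTlbbllblb   [T → l T l]
blbllbblTlbbllblb => blbllbbllbbllblb   [T → ε]

T=>bTb=>blTlb=>blbTblb=>blblTlblb=>blbllTllblb=>blbllbTbllblb=>blbllbbTbbllblb=>blbllbblTlbbllblb=>blbllbbllbbllblb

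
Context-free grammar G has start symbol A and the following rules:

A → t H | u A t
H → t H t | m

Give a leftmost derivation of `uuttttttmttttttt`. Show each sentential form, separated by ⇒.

A⇒uAt⇒uuAtt⇒uutHtt⇒uuttHttt⇒uutttHtttt⇒uuttttHttttt⇒uutttttHtttttt⇒uuttttttHttttttt⇒uuttttttmttttttt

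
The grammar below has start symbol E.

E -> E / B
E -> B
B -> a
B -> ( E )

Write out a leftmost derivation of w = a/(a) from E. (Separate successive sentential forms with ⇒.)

E⇒E/B⇒B/B⇒a/B⇒a/(E)⇒a/(B)⇒a/(a)

E ⇒ E/B   [E -> E / B]
E/B ⇒ B/B   [E -> B]
B/B ⇒ a/B   [B -> a]
a/B ⇒ a/(E)   [B -> ( E )]
a/(E) ⇒ a/(B)   [E -> B]
a/(B) ⇒ a/(a)   [B -> a]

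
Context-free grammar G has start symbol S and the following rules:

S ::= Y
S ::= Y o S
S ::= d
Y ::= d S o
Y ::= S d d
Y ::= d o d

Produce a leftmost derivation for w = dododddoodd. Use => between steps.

S => Y   [S ::= Y]
Y => Sdd   [Y ::= S d d]
Sdd => YoSdd   [S ::= Y o S]
YoSdd => dodoSdd   [Y ::= d o d]
dodoSdd => dodoYdd   [S ::= Y]
dodoYdd => dododSodd   [Y ::= d S o]
dododSodd => dododYodd   [S ::= Y]
dododYodd => dododdSoodd   [Y ::= d S o]
dododdSoodd => dododddoodd   [S ::= d]

S => Y => Sdd => YoSdd => dodoSdd => dodoYdd => dododSodd => dododYodd => dododdSoodd => dododddoodd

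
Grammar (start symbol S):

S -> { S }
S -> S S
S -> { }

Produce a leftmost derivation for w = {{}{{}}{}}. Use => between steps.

S => {S} => {SS} => {SSS} => {{}SS} => {{}{S}S} => {{}{{}}S} => {{}{{}}{}}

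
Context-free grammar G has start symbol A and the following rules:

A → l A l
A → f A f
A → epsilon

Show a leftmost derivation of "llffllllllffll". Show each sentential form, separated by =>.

A => lAl => llAll => llfAfll => llffAffll => llfflAlffll => llffllAllffll => llfflllAlllffll => llffllllllffll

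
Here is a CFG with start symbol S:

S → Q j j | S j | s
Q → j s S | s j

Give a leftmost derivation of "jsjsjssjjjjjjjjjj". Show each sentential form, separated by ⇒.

S ⇒ Qjj   [S → Q j j]
Qjj ⇒ jsSjj   [Q → j s S]
jsSjj ⇒ jsSjjj   [S → S j]
jsSjjj ⇒ jsQjjjjj   [S → Q j j]
jsQjjjjj ⇒ jsjsSjjjjj   [Q → j s S]
jsjsSjjjjj ⇒ jsjsQjjjjjjj   [S → Q j j]
jsjsQjjjjjjj ⇒ jsjsjsSjjjjjjj   [Q → j s S]
jsjsjsSjjjjjjj ⇒ jsjsjsQjjjjjjjjj   [S → Q j j]
jsjsjsQjjjjjjjjj ⇒ jsjsjssjjjjjjjjjj   [Q → s j]

S⇒Qjj⇒jsSjj⇒jsSjjj⇒jsQjjjjj⇒jsjsSjjjjj⇒jsjsQjjjjjjj⇒jsjsjsSjjjjjjj⇒jsjsjsQjjjjjjjjj⇒jsjsjssjjjjjjjjjj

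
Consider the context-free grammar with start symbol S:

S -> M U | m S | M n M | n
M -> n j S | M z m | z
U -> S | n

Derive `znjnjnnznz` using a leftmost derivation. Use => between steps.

S => MU   [S -> M U]
MU => zU   [M -> z]
zU => zS   [U -> S]
zS => zMnM   [S -> M n M]
zMnM => znjSnM   [M -> n j S]
znjSnM => znjMnMnM   [S -> M n M]
znjMnMnM => znjnjSnMnM   [M -> n j S]
znjnjSnMnM => znjnjnnMnM   [S -> n]
znjnjnnMnM => znjnjnnznM   [M -> z]
znjnjnnznM => znjnjnnznz   [M -> z]

S => MU => zU => zS => zMnM => znjSnM => znjMnMnM => znjnjSnMnM => znjnjnnMnM => znjnjnnznM => znjnjnnznz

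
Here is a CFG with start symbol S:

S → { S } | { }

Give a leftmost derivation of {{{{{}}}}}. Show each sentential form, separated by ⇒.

S ⇒ {S}   [S → { S }]
{S} ⇒ {{S}}   [S → { S }]
{{S}} ⇒ {{{S}}}   [S → { S }]
{{{S}}} ⇒ {{{{S}}}}   [S → { S }]
{{{{S}}}} ⇒ {{{{{}}}}}   [S → { }]

S ⇒ {S} ⇒ {{S}} ⇒ {{{S}}} ⇒ {{{{S}}}} ⇒ {{{{{}}}}}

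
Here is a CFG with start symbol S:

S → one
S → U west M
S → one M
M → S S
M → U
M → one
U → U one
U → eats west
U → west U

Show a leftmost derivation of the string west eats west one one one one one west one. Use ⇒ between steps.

S ⇒ U west M ⇒ U one west M ⇒ U one one west M ⇒ U one one one west M ⇒ U one one one one west M ⇒ west U one one one one west M ⇒ west U one one one one one west M ⇒ west eats west one one one one one west M ⇒ west eats west one one one one one west one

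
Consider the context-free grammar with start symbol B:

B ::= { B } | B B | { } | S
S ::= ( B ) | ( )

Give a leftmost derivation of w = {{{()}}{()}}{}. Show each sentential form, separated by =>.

B => BB => {B}B => {BB}B => {{B}B}B => {{{B}}B}B => {{{S}}B}B => {{{()}}B}B => {{{()}}{B}}B => {{{()}}{S}}B => {{{()}}{()}}B => {{{()}}{()}}{}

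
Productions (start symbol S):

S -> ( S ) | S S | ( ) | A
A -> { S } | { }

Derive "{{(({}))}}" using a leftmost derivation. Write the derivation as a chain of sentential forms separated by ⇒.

S⇒A⇒{S}⇒{A}⇒{{S}}⇒{{(S)}}⇒{{((S))}}⇒{{((A))}}⇒{{(({}))}}

S ⇒ A   [S -> A]
A ⇒ {S}   [A -> { S }]
{S} ⇒ {A}   [S -> A]
{A} ⇒ {{S}}   [A -> { S }]
{{S}} ⇒ {{(S)}}   [S -> ( S )]
{{(S)}} ⇒ {{((S))}}   [S -> ( S )]
{{((S))}} ⇒ {{((A))}}   [S -> A]
{{((A))}} ⇒ {{(({}))}}   [A -> { }]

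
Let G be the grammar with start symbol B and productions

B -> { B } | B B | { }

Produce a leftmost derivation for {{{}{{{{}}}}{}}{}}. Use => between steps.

B => {B}   [B -> { B }]
{B} => {BB}   [B -> B B]
{BB} => {{B}B}   [B -> { B }]
{{B}B} => {{BB}B}   [B -> B B]
{{BB}B} => {{BBB}B}   [B -> B B]
{{BBB}B} => {{{}BB}B}   [B -> { }]
{{{}BB}B} => {{{}{B}B}B}   [B -> { B }]
{{{}{B}B}B} => {{{}{{B}}B}B}   [B -> { B }]
{{{}{{B}}B}B} => {{{}{{{B}}}B}B}   [B -> { B }]
{{{}{{{B}}}B}B} => {{{}{{{{}}}}B}B}   [B -> { }]
{{{}{{{{}}}}B}B} => {{{}{{{{}}}}{}}B}   [B -> { }]
{{{}{{{{}}}}{}}B} => {{{}{{{{}}}}{}}{}}   [B -> { }]

B => {B} => {BB} => {{B}B} => {{BB}B} => {{BBB}B} => {{{}BB}B} => {{{}{B}B}B} => {{{}{{B}}B}B} => {{{}{{{B}}}B}B} => {{{}{{{{}}}}B}B} => {{{}{{{{}}}}{}}B} => {{{}{{{{}}}}{}}{}}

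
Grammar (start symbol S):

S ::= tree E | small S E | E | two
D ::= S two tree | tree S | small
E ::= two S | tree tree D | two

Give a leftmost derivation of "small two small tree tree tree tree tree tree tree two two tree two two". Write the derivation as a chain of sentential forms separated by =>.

S => small S E => small E E => small two S E => small two small S E E => small two small tree E E E => small two small tree tree tree D E E => small two small tree tree tree tree S E E => small two small tree tree tree tree tree E E E => small two small tree tree tree tree tree tree tree D E E => small two small tree tree tree tree tree tree tree S two tree E E => small two small tree tree tree tree tree tree tree two two tree E E => small two small tree tree tree tree tree tree tree two two tree two E => small two small tree tree tree tree tree tree tree two two tree two two

S => small S E   [S ::= small S E]
small S E => small E E   [S ::= E]
small E E => small two S E   [E ::= two S]
small two S E => small two small S E E   [S ::= small S E]
small two small S E E => small two small tree E E E   [S ::= tree E]
small two small tree E E E => small two small tree tree tree D E E   [E ::= tree tree D]
small two small tree tree tree D E E => small two small tree tree tree tree S E E   [D ::= tree S]
small two small tree tree tree tree S E E => small two small tree tree tree tree tree E E E   [S ::= tree E]
small two small tree tree tree tree tree E E E => small two small tree tree tree tree tree tree tree D E E   [E ::= tree tree D]
small two small tree tree tree tree tree tree tree D E E => small two small tree tree tree tree tree tree tree S two tree E E   [D ::= S two tree]
small two small tree tree tree tree tree tree tree S two tree E E => small two small tree tree tree tree tree tree tree two two tree E E   [S ::= two]
small two small tree tree tree tree tree tree tree two two tree E E => small two small tree tree tree tree tree tree tree two two tree two E   [E ::= two]
small two small tree tree tree tree tree tree tree two two tree two E => small two small tree tree tree tree tree tree tree two two tree two two   [E ::= two]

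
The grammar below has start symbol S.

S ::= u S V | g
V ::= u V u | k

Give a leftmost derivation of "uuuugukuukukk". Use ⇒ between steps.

S⇒uSV⇒uuSVV⇒uuuSVVV⇒uuuuSVVVV⇒uuuugVVVV⇒uuuuguVuVVV⇒uuuugukuVVV⇒uuuugukuuVuVV⇒uuuugukuukuVV⇒uuuugukuukukV⇒uuuugukuukukk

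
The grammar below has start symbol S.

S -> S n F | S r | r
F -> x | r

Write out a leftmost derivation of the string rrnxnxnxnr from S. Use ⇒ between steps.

S ⇒ SnF ⇒ SnFnF ⇒ SnFnFnF ⇒ SnFnFnFnF ⇒ SrnFnFnFnF ⇒ rrnFnFnFnF ⇒ rrnxnFnFnF ⇒ rrnxnxnFnF ⇒ rrnxnxnxnF ⇒ rrnxnxnxnr

S ⇒ SnF   [S -> S n F]
SnF ⇒ SnFnF   [S -> S n F]
SnFnF ⇒ SnFnFnF   [S -> S n F]
SnFnFnF ⇒ SnFnFnFnF   [S -> S n F]
SnFnFnFnF ⇒ SrnFnFnFnF   [S -> S r]
SrnFnFnFnF ⇒ rrnFnFnFnF   [S -> r]
rrnFnFnFnF ⇒ rrnxnFnFnF   [F -> x]
rrnxnFnFnF ⇒ rrnxnxnFnF   [F -> x]
rrnxnxnFnF ⇒ rrnxnxnxnF   [F -> x]
rrnxnxnxnF ⇒ rrnxnxnxnr   [F -> r]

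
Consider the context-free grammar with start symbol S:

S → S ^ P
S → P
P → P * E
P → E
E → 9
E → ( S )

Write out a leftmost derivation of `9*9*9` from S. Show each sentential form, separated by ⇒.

S⇒P⇒P*E⇒P*E*E⇒E*E*E⇒9*E*E⇒9*9*E⇒9*9*9

S ⇒ P   [S → P]
P ⇒ P*E   [P → P * E]
P*E ⇒ P*E*E   [P → P * E]
P*E*E ⇒ E*E*E   [P → E]
E*E*E ⇒ 9*E*E   [E → 9]
9*E*E ⇒ 9*9*E   [E → 9]
9*9*E ⇒ 9*9*9   [E → 9]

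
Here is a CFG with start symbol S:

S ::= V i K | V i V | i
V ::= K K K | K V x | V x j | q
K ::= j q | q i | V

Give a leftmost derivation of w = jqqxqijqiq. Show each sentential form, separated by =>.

S => ViV => KKKiV => VKKiV => KVxKKiV => jqVxKKiV => jqqxKKiV => jqqxqiKiV => jqqxqijqiV => jqqxqijqiq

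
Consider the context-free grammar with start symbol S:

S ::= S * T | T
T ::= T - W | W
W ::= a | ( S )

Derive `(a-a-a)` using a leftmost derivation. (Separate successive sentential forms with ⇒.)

S ⇒ T   [S ::= T]
T ⇒ W   [T ::= W]
W ⇒ (S)   [W ::= ( S )]
(S) ⇒ (T)   [S ::= T]
(T) ⇒ (T-W)   [T ::= T - W]
(T-W) ⇒ (T-W-W)   [T ::= T - W]
(T-W-W) ⇒ (W-W-W)   [T ::= W]
(W-W-W) ⇒ (a-W-W)   [W ::= a]
(a-W-W) ⇒ (a-a-W)   [W ::= a]
(a-a-W) ⇒ (a-a-a)   [W ::= a]

S ⇒ T ⇒ W ⇒ (S) ⇒ (T) ⇒ (T-W) ⇒ (T-W-W) ⇒ (W-W-W) ⇒ (a-W-W) ⇒ (a-a-W) ⇒ (a-a-a)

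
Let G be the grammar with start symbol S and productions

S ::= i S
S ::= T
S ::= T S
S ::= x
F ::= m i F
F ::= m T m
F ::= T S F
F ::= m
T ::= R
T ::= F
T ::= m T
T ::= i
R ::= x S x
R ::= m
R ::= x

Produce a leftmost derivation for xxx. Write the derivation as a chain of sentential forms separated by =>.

S => T   [S ::= T]
T => R   [T ::= R]
R => xSx   [R ::= x S x]
xSx => xTx   [S ::= T]
xTx => xRx   [T ::= R]
xRx => xxx   [R ::= x]

S=>T=>R=>xSx=>xTx=>xRx=>xxx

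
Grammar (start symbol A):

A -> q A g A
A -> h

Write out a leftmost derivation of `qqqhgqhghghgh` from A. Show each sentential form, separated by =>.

A => qAgA   [A -> q A g A]
qAgA => qqAgAgA   [A -> q A g A]
qqAgAgA => qqqAgAgAgA   [A -> q A g A]
qqqAgAgAgA => qqqhgAgAgA   [A -> h]
qqqhgAgAgA => qqqhgqAgAgAgA   [A -> q A g A]
qqqhgqAgAgAgA => qqqhgqhgAgAgA   [A -> h]
qqqhgqhgAgAgA => qqqhgqhghgAgA   [A -> h]
qqqhgqhghgAgA => qqqhgqhghghgA   [A -> h]
qqqhgqhghghgA => qqqhgqhghghgh   [A -> h]

A => qAgA => qqAgAgA => qqqAgAgAgA => qqqhgAgAgA => qqqhgqAgAgAgA => qqqhgqhgAgAgA => qqqhgqhghgAgA => qqqhgqhghghgA => qqqhgqhghghgh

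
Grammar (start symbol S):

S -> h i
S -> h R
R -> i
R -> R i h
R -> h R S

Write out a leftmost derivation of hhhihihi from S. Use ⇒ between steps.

S ⇒ hR   [S -> h R]
hR ⇒ hhRS   [R -> h R S]
hhRS ⇒ hhhRSS   [R -> h R S]
hhhRSS ⇒ hhhiSS   [R -> i]
hhhiSS ⇒ hhhihiS   [S -> h i]
hhhihiS ⇒ hhhihihi   [S -> h i]

S ⇒ hR ⇒ hhRS ⇒ hhhRSS ⇒ hhhiSS ⇒ hhhihiS ⇒ hhhihihi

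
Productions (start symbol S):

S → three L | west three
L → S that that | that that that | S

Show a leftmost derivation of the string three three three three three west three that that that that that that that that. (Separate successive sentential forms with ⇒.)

S ⇒ three L   [S → three L]
three L ⇒ three S   [L → S]
three S ⇒ three three L   [S → three L]
three three L ⇒ three three S that that   [L → S that that]
three three S that that ⇒ three three three L that that   [S → three L]
three three three L that that ⇒ three three three S that that that that   [L → S that that]
three three three S that that that that ⇒ three three three three L that that that that   [S → three L]
three three three three L that that that that ⇒ three three three three S that that that that that that   [L → S that that]
three three three three S that that that that that that ⇒ three three three three three L that that that that that that   [S → three L]
three three three three three L that that that that that that ⇒ three three three three three S that that that that that that that that   [L → S that that]
three three three three three S that that that that that that that that ⇒ three three three three three west three that that that that that that that that   [S → west three]

S ⇒ three L ⇒ three S ⇒ three three L ⇒ three three S that that ⇒ three three three L that that ⇒ three three three S that that that that ⇒ three three three three L that that that that ⇒ three three three three S that that that that that that ⇒ three three three three three L that that that that that that ⇒ three three three three three S that that that that that that that that ⇒ three three three three three west three that that that that that that that that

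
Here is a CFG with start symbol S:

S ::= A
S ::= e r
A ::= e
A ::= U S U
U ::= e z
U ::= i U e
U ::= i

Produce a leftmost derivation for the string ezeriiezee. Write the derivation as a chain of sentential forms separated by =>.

S => A   [S ::= A]
A => USU   [A ::= U S U]
USU => ezSU   [U ::= e z]
ezSU => ezerU   [S ::= e r]
ezerU => ezeriUe   [U ::= i U e]
ezeriUe => ezeriiUee   [U ::= i U e]
ezeriiUee => ezeriiezee   [U ::= e z]

S => A => USU => ezSU => ezerU => ezeriUe => ezeriiUee => ezeriiezee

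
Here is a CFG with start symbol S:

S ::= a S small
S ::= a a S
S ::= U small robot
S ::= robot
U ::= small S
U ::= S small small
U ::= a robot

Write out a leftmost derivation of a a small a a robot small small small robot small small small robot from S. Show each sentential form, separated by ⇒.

S ⇒ a a S ⇒ a a U small robot ⇒ a a S small small small robot ⇒ a a U small robot small small small robot ⇒ a a small S small robot small small small robot ⇒ a a small a S small small robot small small small robot ⇒ a a small a a S small small small robot small small small robot ⇒ a a small a a robot small small small robot small small small robot

S ⇒ a a S   [S ::= a a S]
a a S ⇒ a a U small robot   [S ::= U small robot]
a a U small robot ⇒ a a S small small small robot   [U ::= S small small]
a a S small small small robot ⇒ a a U small robot small small small robot   [S ::= U small robot]
a a U small robot small small small robot ⇒ a a small S small robot small small small robot   [U ::= small S]
a a small S small robot small small small robot ⇒ a a small a S small small robot small small small robot   [S ::= a S small]
a a small a S small small robot small small small robot ⇒ a a small a a S small small small robot small small small robot   [S ::= a S small]
a a small a a S small small small robot small small small robot ⇒ a a small a a robot small small small robot small small small robot   [S ::= robot]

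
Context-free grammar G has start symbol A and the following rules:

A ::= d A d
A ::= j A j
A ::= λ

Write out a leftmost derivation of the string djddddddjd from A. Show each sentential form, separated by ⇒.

A ⇒ dAd ⇒ djAjd ⇒ djdAdjd ⇒ djddAddjd ⇒ djdddAdddjd ⇒ djddddddjd

A ⇒ dAd   [A ::= d A d]
dAd ⇒ djAjd   [A ::= j A j]
djAjd ⇒ djdAdjd   [A ::= d A d]
djdAdjd ⇒ djddAddjd   [A ::= d A d]
djddAddjd ⇒ djdddAdddjd   [A ::= d A d]
djdddAdddjd ⇒ djddddddjd   [A ::= λ]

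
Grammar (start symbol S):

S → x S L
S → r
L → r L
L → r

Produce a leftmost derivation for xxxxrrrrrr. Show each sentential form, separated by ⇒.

S⇒xSL⇒xxSLL⇒xxxSLLL⇒xxxxSLLLL⇒xxxxrLLLL⇒xxxxrrLLL⇒xxxxrrrLL⇒xxxxrrrrLL⇒xxxxrrrrrL⇒xxxxrrrrrr

S ⇒ xSL   [S → x S L]
xSL ⇒ xxSLL   [S → x S L]
xxSLL ⇒ xxxSLLL   [S → x S L]
xxxSLLL ⇒ xxxxSLLLL   [S → x S L]
xxxxSLLLL ⇒ xxxxrLLLL   [S → r]
xxxxrLLLL ⇒ xxxxrrLLL   [L → r]
xxxxrrLLL ⇒ xxxxrrrLL   [L → r]
xxxxrrrLL ⇒ xxxxrrrrLL   [L → r L]
xxxxrrrrLL ⇒ xxxxrrrrrL   [L → r]
xxxxrrrrrL ⇒ xxxxrrrrrr   [L → r]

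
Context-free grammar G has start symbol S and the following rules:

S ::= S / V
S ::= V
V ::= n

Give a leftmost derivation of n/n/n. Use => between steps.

S => S/V   [S ::= S / V]
S/V => S/V/V   [S ::= S / V]
S/V/V => V/V/V   [S ::= V]
V/V/V => n/V/V   [V ::= n]
n/V/V => n/n/V   [V ::= n]
n/n/V => n/n/n   [V ::= n]

S=>S/V=>S/V/V=>V/V/V=>n/V/V=>n/n/V=>n/n/n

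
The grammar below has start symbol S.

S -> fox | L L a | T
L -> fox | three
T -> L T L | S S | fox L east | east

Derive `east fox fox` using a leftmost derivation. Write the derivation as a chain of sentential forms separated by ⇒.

S ⇒ T ⇒ S S ⇒ T S ⇒ S S S ⇒ T S S ⇒ east S S ⇒ east fox S ⇒ east fox fox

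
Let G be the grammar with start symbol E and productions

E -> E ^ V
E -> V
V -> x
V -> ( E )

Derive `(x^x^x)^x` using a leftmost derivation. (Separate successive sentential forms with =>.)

E => E^V   [E -> E ^ V]
E^V => V^V   [E -> V]
V^V => (E)^V   [V -> ( E )]
(E)^V => (E^V)^V   [E -> E ^ V]
(E^V)^V => (E^V^V)^V   [E -> E ^ V]
(E^V^V)^V => (V^V^V)^V   [E -> V]
(V^V^V)^V => (x^V^V)^V   [V -> x]
(x^V^V)^V => (x^x^V)^V   [V -> x]
(x^x^V)^V => (x^x^x)^V   [V -> x]
(x^x^x)^V => (x^x^x)^x   [V -> x]

E => E^V => V^V => (E)^V => (E^V)^V => (E^V^V)^V => (V^V^V)^V => (x^V^V)^V => (x^x^V)^V => (x^x^x)^V => (x^x^x)^x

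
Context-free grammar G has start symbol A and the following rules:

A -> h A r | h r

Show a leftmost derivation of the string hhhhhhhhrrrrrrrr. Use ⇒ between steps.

A ⇒ hAr   [A -> h A r]
hAr ⇒ hhArr   [A -> h A r]
hhArr ⇒ hhhArrr   [A -> h A r]
hhhArrr ⇒ hhhhArrrr   [A -> h A r]
hhhhArrrr ⇒ hhhhhArrrrr   [A -> h A r]
hhhhhArrrrr ⇒ hhhhhhArrrrrr   [A -> h A r]
hhhhhhArrrrrr ⇒ hhhhhhhArrrrrrr   [A -> h A r]
hhhhhhhArrrrrrr ⇒ hhhhhhhhrrrrrrrr   [A -> h r]

A ⇒ hAr ⇒ hhArr ⇒ hhhArrr ⇒ hhhhArrrr ⇒ hhhhhArrrrr ⇒ hhhhhhArrrrrr ⇒ hhhhhhhArrrrrrr ⇒ hhhhhhhhrrrrrrrr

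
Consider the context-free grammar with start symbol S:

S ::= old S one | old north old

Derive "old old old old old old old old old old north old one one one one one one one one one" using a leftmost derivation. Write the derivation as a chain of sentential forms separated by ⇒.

S ⇒ old S one ⇒ old old S one one ⇒ old old old S one one one ⇒ old old old old S one one one one ⇒ old old old old old S one one one one one ⇒ old old old old old old S one one one one one one ⇒ old old old old old old old S one one one one one one one ⇒ old old old old old old old old S one one one one one one one one ⇒ old old old old old old old old old S one one one one one one one one one ⇒ old old old old old old old old old old north old one one one one one one one one one

S ⇒ old S one   [S ::= old S one]
old S one ⇒ old old S one one   [S ::= old S one]
old old S one one ⇒ old old old S one one one   [S ::= old S one]
old old old S one one one ⇒ old old old old S one one one one   [S ::= old S one]
old old old old S one one one one ⇒ old old old old old S one one one one one   [S ::= old S one]
old old old old old S one one one one one ⇒ old old old old old old S one one one one one one   [S ::= old S one]
old old old old old old S one one one one one one ⇒ old old old old old old old S one one one one one one one   [S ::= old S one]
old old old old old old old S one one one one one one one ⇒ old old old old old old old old S one one one one one one one one   [S ::= old S one]
old old old old old old old old S one one one one one one one one ⇒ old old old old old old old old old S one one one one one one one one one   [S ::= old S one]
old old old old old old old old old S one one one one one one one one one ⇒ old old old old old old old old old old north old one one one one one one one one one   [S ::= old north old]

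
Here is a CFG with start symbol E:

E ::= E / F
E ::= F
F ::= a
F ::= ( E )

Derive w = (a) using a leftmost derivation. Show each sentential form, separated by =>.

E => F   [E ::= F]
F => (E)   [F ::= ( E )]
(E) => (F)   [E ::= F]
(F) => (a)   [F ::= a]

E => F => (E) => (F) => (a)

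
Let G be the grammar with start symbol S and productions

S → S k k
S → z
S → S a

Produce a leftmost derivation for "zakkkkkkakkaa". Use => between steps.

S => Sa => Saa => Skkaa => Sakkaa => Skkakkaa => Skkkkakkaa => Skkkkkkakkaa => Sakkkkkkakkaa => zakkkkkkakkaa

S => Sa   [S → S a]
Sa => Saa   [S → S a]
Saa => Skkaa   [S → S k k]
Skkaa => Sakkaa   [S → S a]
Sakkaa => Skkakkaa   [S → S k k]
Skkakkaa => Skkkkakkaa   [S → S k k]
Skkkkakkaa => Skkkkkkakkaa   [S → S k k]
Skkkkkkakkaa => Sakkkkkkakkaa   [S → S a]
Sakkkkkkakkaa => zakkkkkkakkaa   [S → z]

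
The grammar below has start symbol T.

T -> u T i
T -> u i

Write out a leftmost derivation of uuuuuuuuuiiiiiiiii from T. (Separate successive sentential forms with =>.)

T=>uTi=>uuTii=>uuuTiii=>uuuuTiiii=>uuuuuTiiiii=>uuuuuuTiiiiii=>uuuuuuuTiiiiiii=>uuuuuuuuTiiiiiiii=>uuuuuuuuuiiiiiiiii

T => uTi   [T -> u T i]
uTi => uuTii   [T -> u T i]
uuTii => uuuTiii   [T -> u T i]
uuuTiii => uuuuTiiii   [T -> u T i]
uuuuTiiii => uuuuuTiiiii   [T -> u T i]
uuuuuTiiiii => uuuuuuTiiiiii   [T -> u T i]
uuuuuuTiiiiii => uuuuuuuTiiiiiii   [T -> u T i]
uuuuuuuTiiiiiii => uuuuuuuuTiiiiiiii   [T -> u T i]
uuuuuuuuTiiiiiiii => uuuuuuuuuiiiiiiiii   [T -> u i]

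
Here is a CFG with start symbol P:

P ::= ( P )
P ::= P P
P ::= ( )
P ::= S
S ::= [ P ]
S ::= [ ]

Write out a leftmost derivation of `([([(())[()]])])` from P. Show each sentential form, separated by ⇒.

P ⇒ (P)   [P ::= ( P )]
(P) ⇒ (S)   [P ::= S]
(S) ⇒ ([P])   [S ::= [ P ]]
([P]) ⇒ ([(P)])   [P ::= ( P )]
([(P)]) ⇒ ([(S)])   [P ::= S]
([(S)]) ⇒ ([([P])])   [S ::= [ P ]]
([([P])]) ⇒ ([([PP])])   [P ::= P P]
([([PP])]) ⇒ ([([(P)P])])   [P ::= ( P )]
([([(P)P])]) ⇒ ([([(())P])])   [P ::= ( )]
([([(())P])]) ⇒ ([([(())S])])   [P ::= S]
([([(())S])]) ⇒ ([([(())[P]])])   [S ::= [ P ]]
([([(())[P]])]) ⇒ ([([(())[()]])])   [P ::= ( )]

P ⇒ (P) ⇒ (S) ⇒ ([P]) ⇒ ([(P)]) ⇒ ([(S)]) ⇒ ([([P])]) ⇒ ([([PP])]) ⇒ ([([(P)P])]) ⇒ ([([(())P])]) ⇒ ([([(())S])]) ⇒ ([([(())[P]])]) ⇒ ([([(())[()]])])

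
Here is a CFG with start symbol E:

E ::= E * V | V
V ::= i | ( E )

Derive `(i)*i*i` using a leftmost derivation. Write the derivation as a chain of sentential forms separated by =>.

E => E*V => E*V*V => V*V*V => (E)*V*V => (V)*V*V => (i)*V*V => (i)*i*V => (i)*i*i

E => E*V   [E ::= E * V]
E*V => E*V*V   [E ::= E * V]
E*V*V => V*V*V   [E ::= V]
V*V*V => (E)*V*V   [V ::= ( E )]
(E)*V*V => (V)*V*V   [E ::= V]
(V)*V*V => (i)*V*V   [V ::= i]
(i)*V*V => (i)*i*V   [V ::= i]
(i)*i*V => (i)*i*i   [V ::= i]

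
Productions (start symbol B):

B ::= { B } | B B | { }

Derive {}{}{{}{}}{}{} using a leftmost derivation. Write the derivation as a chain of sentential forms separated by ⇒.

B ⇒ BB   [B ::= B B]
BB ⇒ BBB   [B ::= B B]
BBB ⇒ BBBB   [B ::= B B]
BBBB ⇒ {}BBB   [B ::= { }]
{}BBB ⇒ {}BBBB   [B ::= B B]
{}BBBB ⇒ {}{}BBB   [B ::= { }]
{}{}BBB ⇒ {}{}{B}BB   [B ::= { B }]
{}{}{B}BB ⇒ {}{}{BB}BB   [B ::= B B]
{}{}{BB}BB ⇒ {}{}{{}B}BB   [B ::= { }]
{}{}{{}B}BB ⇒ {}{}{{}{}}BB   [B ::= { }]
{}{}{{}{}}BB ⇒ {}{}{{}{}}{}B   [B ::= { }]
{}{}{{}{}}{}B ⇒ {}{}{{}{}}{}{}   [B ::= { }]

B⇒BB⇒BBB⇒BBBB⇒{}BBB⇒{}BBBB⇒{}{}BBB⇒{}{}{B}BB⇒{}{}{BB}BB⇒{}{}{{}B}BB⇒{}{}{{}{}}BB⇒{}{}{{}{}}{}B⇒{}{}{{}{}}{}{}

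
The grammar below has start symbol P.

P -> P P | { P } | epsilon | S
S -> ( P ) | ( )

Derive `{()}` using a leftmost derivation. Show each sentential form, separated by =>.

P=>PP=>{P}P=>{PP}P=>{PPP}P=>{SPP}P=>{(P)PP}P=>{()PP}P=>{()P}P=>{()}P=>{()}

P => PP   [P -> P P]
PP => {P}P   [P -> { P }]
{P}P => {PP}P   [P -> P P]
{PP}P => {PPP}P   [P -> P P]
{PPP}P => {SPP}P   [P -> S]
{SPP}P => {(P)PP}P   [S -> ( P )]
{(P)PP}P => {()PP}P   [P -> epsilon]
{()PP}P => {()P}P   [P -> epsilon]
{()P}P => {()}P   [P -> epsilon]
{()}P => {()}   [P -> epsilon]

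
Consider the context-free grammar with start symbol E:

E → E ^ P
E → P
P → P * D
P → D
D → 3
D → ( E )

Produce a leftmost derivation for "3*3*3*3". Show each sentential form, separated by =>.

E => P => P*D => P*D*D => P*D*D*D => D*D*D*D => 3*D*D*D => 3*3*D*D => 3*3*3*D => 3*3*3*3

E => P   [E → P]
P => P*D   [P → P * D]
P*D => P*D*D   [P → P * D]
P*D*D => P*D*D*D   [P → P * D]
P*D*D*D => D*D*D*D   [P → D]
D*D*D*D => 3*D*D*D   [D → 3]
3*D*D*D => 3*3*D*D   [D → 3]
3*3*D*D => 3*3*3*D   [D → 3]
3*3*3*D => 3*3*3*3   [D → 3]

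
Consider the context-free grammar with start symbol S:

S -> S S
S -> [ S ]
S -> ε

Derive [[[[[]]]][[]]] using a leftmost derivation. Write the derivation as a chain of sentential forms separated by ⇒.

S⇒SS⇒[S]S⇒[SS]S⇒[[S]S]S⇒[[[S]]S]S⇒[[[[S]]]S]S⇒[[[[[S]]]]S]S⇒[[[[[]]]]S]S⇒[[[[[]]]][S]]S⇒[[[[[]]]][[S]]]S⇒[[[[[]]]][[]]]S⇒[[[[[]]]][[]]]

S ⇒ SS   [S -> S S]
SS ⇒ [S]S   [S -> [ S ]]
[S]S ⇒ [SS]S   [S -> S S]
[SS]S ⇒ [[S]S]S   [S -> [ S ]]
[[S]S]S ⇒ [[[S]]S]S   [S -> [ S ]]
[[[S]]S]S ⇒ [[[[S]]]S]S   [S -> [ S ]]
[[[[S]]]S]S ⇒ [[[[[S]]]]S]S   [S -> [ S ]]
[[[[[S]]]]S]S ⇒ [[[[[]]]]S]S   [S -> ε]
[[[[[]]]]S]S ⇒ [[[[[]]]][S]]S   [S -> [ S ]]
[[[[[]]]][S]]S ⇒ [[[[[]]]][[S]]]S   [S -> [ S ]]
[[[[[]]]][[S]]]S ⇒ [[[[[]]]][[]]]S   [S -> ε]
[[[[[]]]][[]]]S ⇒ [[[[[]]]][[]]]   [S -> ε]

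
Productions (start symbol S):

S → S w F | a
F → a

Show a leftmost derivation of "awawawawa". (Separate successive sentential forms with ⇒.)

S ⇒ SwF ⇒ SwFwF ⇒ SwFwFwF ⇒ SwFwFwFwF ⇒ awFwFwFwF ⇒ awawFwFwF ⇒ awawawFwF ⇒ awawawawF ⇒ awawawawa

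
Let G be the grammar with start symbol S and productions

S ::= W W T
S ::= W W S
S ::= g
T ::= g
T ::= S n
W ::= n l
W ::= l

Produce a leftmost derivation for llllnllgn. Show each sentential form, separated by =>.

S => WWS => lWS => llS => llWWT => lllWT => llllT => llllSn => llllWWSn => llllnlWSn => llllnllSn => llllnllgn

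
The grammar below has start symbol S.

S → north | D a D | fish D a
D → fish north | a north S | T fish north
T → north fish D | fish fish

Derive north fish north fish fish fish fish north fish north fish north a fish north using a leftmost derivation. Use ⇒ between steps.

S ⇒ D a D ⇒ T fish north a D ⇒ north fish D fish north a D ⇒ north fish T fish north fish north a D ⇒ north fish north fish D fish north fish north a D ⇒ north fish north fish T fish north fish north fish north a D ⇒ north fish north fish fish fish fish north fish north fish north a D ⇒ north fish north fish fish fish fish north fish north fish north a fish north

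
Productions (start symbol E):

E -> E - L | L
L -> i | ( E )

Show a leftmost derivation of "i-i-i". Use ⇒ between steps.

E⇒E-L⇒E-L-L⇒L-L-L⇒i-L-L⇒i-i-L⇒i-i-i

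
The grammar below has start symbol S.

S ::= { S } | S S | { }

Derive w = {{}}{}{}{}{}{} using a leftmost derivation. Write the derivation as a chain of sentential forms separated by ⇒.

S ⇒ SS ⇒ SSS ⇒ SSSS ⇒ SSSSS ⇒ SSSSSS ⇒ {S}SSSSS ⇒ {{}}SSSSS ⇒ {{}}{}SSSS ⇒ {{}}{}{}SSS ⇒ {{}}{}{}{}SS ⇒ {{}}{}{}{}{}S ⇒ {{}}{}{}{}{}{}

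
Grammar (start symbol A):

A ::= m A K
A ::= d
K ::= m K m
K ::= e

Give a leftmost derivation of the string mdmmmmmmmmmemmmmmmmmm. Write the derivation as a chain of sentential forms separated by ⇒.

A ⇒ mAK ⇒ mdK ⇒ mdmKm ⇒ mdmmKmm ⇒ mdmmmKmmm ⇒ mdmmmmKmmmm ⇒ mdmmmmmKmmmmm ⇒ mdmmmmmmKmmmmmm ⇒ mdmmmmmmmKmmmmmmm ⇒ mdmmmmmmmmKmmmmmmmm ⇒ mdmmmmmmmmmKmmmmmmmmm ⇒ mdmmmmmmmmmemmmmmmmmm

A ⇒ mAK   [A ::= m A K]
mAK ⇒ mdK   [A ::= d]
mdK ⇒ mdmKm   [K ::= m K m]
mdmKm ⇒ mdmmKmm   [K ::= m K m]
mdmmKmm ⇒ mdmmmKmmm   [K ::= m K m]
mdmmmKmmm ⇒ mdmmmmKmmmm   [K ::= m K m]
mdmmmmKmmmm ⇒ mdmmmmmKmmmmm   [K ::= m K m]
mdmmmmmKmmmmm ⇒ mdmmmmmmKmmmmmm   [K ::= m K m]
mdmmmmmmKmmmmmm ⇒ mdmmmmmmmKmmmmmmm   [K ::= m K m]
mdmmmmmmmKmmmmmmm ⇒ mdmmmmmmmmKmmmmmmmm   [K ::= m K m]
mdmmmmmmmmKmmmmmmmm ⇒ mdmmmmmmmmmKmmmmmmmmm   [K ::= m K m]
mdmmmmmmmmmKmmmmmmmmm ⇒ mdmmmmmmmmmemmmmmmmmm   [K ::= e]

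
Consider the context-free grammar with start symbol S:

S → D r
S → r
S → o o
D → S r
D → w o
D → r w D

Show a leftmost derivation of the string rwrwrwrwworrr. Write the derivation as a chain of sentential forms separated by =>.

S => Dr   [S → D r]
Dr => rwDr   [D → r w D]
rwDr => rwrwDr   [D → r w D]
rwrwDr => rwrwrwDr   [D → r w D]
rwrwrwDr => rwrwrwSrr   [D → S r]
rwrwrwSrr => rwrwrwDrrr   [S → D r]
rwrwrwDrrr => rwrwrwrwDrrr   [D → r w D]
rwrwrwrwDrrr => rwrwrwrwworrr   [D → w o]

S=>Dr=>rwDr=>rwrwDr=>rwrwrwDr=>rwrwrwSrr=>rwrwrwDrrr=>rwrwrwrwDrrr=>rwrwrwrwworrr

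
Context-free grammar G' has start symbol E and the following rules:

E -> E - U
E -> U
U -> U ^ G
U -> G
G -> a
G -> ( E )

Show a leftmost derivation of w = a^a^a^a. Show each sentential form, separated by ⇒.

E⇒U⇒U^G⇒U^G^G⇒U^G^G^G⇒G^G^G^G⇒a^G^G^G⇒a^a^G^G⇒a^a^a^G⇒a^a^a^a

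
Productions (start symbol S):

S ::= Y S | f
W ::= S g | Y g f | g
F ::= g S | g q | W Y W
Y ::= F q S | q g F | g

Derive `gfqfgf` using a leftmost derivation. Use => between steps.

S=>YS=>FqSS=>gSqSS=>gfqSS=>gfqfS=>gfqfYS=>gfqfgS=>gfqfgf

S => YS   [S ::= Y S]
YS => FqSS   [Y ::= F q S]
FqSS => gSqSS   [F ::= g S]
gSqSS => gfqSS   [S ::= f]
gfqSS => gfqfS   [S ::= f]
gfqfS => gfqfYS   [S ::= Y S]
gfqfYS => gfqfgS   [Y ::= g]
gfqfgS => gfqfgf   [S ::= f]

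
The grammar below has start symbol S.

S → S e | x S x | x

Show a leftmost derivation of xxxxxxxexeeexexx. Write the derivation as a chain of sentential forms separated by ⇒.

S ⇒ xSx   [S → x S x]
xSx ⇒ xxSxx   [S → x S x]
xxSxx ⇒ xxSexx   [S → S e]
xxSexx ⇒ xxxSxexx   [S → x S x]
xxxSxexx ⇒ xxxSexexx   [S → S e]
xxxSexexx ⇒ xxxSeexexx   [S → S e]
xxxSeexexx ⇒ xxxSeeexexx   [S → S e]
xxxSeeexexx ⇒ xxxxSxeeexexx   [S → x S x]
xxxxSxeeexexx ⇒ xxxxSexeeexexx   [S → S e]
xxxxSexeeexexx ⇒ xxxxxSxexeeexexx   [S → x S x]
xxxxxSxexeeexexx ⇒ xxxxxxxexeeexexx   [S → x]

S⇒xSx⇒xxSxx⇒xxSexx⇒xxxSxexx⇒xxxSexexx⇒xxxSeexexx⇒xxxSeeexexx⇒xxxxSxeeexexx⇒xxxxSexeeexexx⇒xxxxxSxexeeexexx⇒xxxxxxxexeeexexx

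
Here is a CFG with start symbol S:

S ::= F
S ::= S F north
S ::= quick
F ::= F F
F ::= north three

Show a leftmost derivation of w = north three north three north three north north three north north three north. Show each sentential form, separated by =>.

S => S F north => S F north F north => S F north F north F north => F F north F north F north => F F F north F north F north => north three F F north F north F north => north three north three F north F north F north => north three north three north three north F north F north => north three north three north three north north three north F north => north three north three north three north north three north north three north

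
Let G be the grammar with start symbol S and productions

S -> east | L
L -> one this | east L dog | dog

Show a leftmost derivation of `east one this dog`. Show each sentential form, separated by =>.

S => L => east L dog => east one this dog

S => L   [S -> L]
L => east L dog   [L -> east L dog]
east L dog => east one this dog   [L -> one this]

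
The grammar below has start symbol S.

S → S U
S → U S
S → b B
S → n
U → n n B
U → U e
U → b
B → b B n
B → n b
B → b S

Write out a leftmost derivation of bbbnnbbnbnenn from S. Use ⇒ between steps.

S⇒bB⇒bbBn⇒bbbSn⇒bbbUSn⇒bbbUeSn⇒bbbnnBeSn⇒bbbnnbBneSn⇒bbbnnbbSneSn⇒bbbnnbbSUneSn⇒bbbnnbbnUneSn⇒bbbnnbbnbneSn⇒bbbnnbbnbnenn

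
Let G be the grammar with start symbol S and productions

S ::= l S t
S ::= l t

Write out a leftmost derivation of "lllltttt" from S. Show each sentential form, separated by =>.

S=>lSt=>llStt=>lllSttt=>lllltttt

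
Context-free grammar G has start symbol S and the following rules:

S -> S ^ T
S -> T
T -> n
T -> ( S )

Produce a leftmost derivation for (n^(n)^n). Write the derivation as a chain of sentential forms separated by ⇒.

S ⇒ T   [S -> T]
T ⇒ (S)   [T -> ( S )]
(S) ⇒ (S^T)   [S -> S ^ T]
(S^T) ⇒ (S^T^T)   [S -> S ^ T]
(S^T^T) ⇒ (T^T^T)   [S -> T]
(T^T^T) ⇒ (n^T^T)   [T -> n]
(n^T^T) ⇒ (n^(S)^T)   [T -> ( S )]
(n^(S)^T) ⇒ (n^(T)^T)   [S -> T]
(n^(T)^T) ⇒ (n^(n)^T)   [T -> n]
(n^(n)^T) ⇒ (n^(n)^n)   [T -> n]

S ⇒ T ⇒ (S) ⇒ (S^T) ⇒ (S^T^T) ⇒ (T^T^T) ⇒ (n^T^T) ⇒ (n^(S)^T) ⇒ (n^(T)^T) ⇒ (n^(n)^T) ⇒ (n^(n)^n)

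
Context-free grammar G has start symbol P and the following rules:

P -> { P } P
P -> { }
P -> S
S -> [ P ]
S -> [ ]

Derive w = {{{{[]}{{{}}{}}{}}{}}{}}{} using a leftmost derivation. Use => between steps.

P => {P}P   [P -> { P } P]
{P}P => {{P}P}P   [P -> { P } P]
{{P}P}P => {{{P}P}P}P   [P -> { P } P]
{{{P}P}P}P => {{{{P}P}P}P}P   [P -> { P } P]
{{{{P}P}P}P}P => {{{{S}P}P}P}P   [P -> S]
{{{{S}P}P}P}P => {{{{[]}P}P}P}P   [S -> [ ]]
{{{{[]}P}P}P}P => {{{{[]}{P}P}P}P}P   [P -> { P } P]
{{{{[]}{P}P}P}P}P => {{{{[]}{{P}P}P}P}P}P   [P -> { P } P]
{{{{[]}{{P}P}P}P}P}P => {{{{[]}{{{}}P}P}P}P}P   [P -> { }]
{{{{[]}{{{}}P}P}P}P}P => {{{{[]}{{{}}{}}P}P}P}P   [P -> { }]
{{{{[]}{{{}}{}}P}P}P}P => {{{{[]}{{{}}{}}{}}P}P}P   [P -> { }]
{{{{[]}{{{}}{}}{}}P}P}P => {{{{[]}{{{}}{}}{}}{}}P}P   [P -> { }]
{{{{[]}{{{}}{}}{}}{}}P}P => {{{{[]}{{{}}{}}{}}{}}{}}P   [P -> { }]
{{{{[]}{{{}}{}}{}}{}}{}}P => {{{{[]}{{{}}{}}{}}{}}{}}{}   [P -> { }]

P=>{P}P=>{{P}P}P=>{{{P}P}P}P=>{{{{P}P}P}P}P=>{{{{S}P}P}P}P=>{{{{[]}P}P}P}P=>{{{{[]}{P}P}P}P}P=>{{{{[]}{{P}P}P}P}P}P=>{{{{[]}{{{}}P}P}P}P}P=>{{{{[]}{{{}}{}}P}P}P}P=>{{{{[]}{{{}}{}}{}}P}P}P=>{{{{[]}{{{}}{}}{}}{}}P}P=>{{{{[]}{{{}}{}}{}}{}}{}}P=>{{{{[]}{{{}}{}}{}}{}}{}}{}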